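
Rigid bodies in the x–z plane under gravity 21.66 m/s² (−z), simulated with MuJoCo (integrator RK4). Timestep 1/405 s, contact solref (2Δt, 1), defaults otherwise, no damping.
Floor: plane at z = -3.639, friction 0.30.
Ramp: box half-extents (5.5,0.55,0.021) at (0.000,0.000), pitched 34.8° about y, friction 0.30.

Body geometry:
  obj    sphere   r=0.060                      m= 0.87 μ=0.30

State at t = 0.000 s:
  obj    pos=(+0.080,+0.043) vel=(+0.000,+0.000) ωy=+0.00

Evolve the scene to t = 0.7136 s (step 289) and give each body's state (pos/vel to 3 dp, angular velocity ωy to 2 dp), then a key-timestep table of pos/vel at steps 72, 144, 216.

State at t = 0.7136 s:
  obj    pos=(+1.926,-1.240) vel=(+5.174,-3.596) ωy=+104.99

Key-timestep trajectory:
   step    t(s)  obj.x    obj.z    obj.vx   obj.vz 
     72  0.1778   +0.195  -0.037  +1.289  -0.896
    144  0.3556   +0.538  -0.276  +2.578  -1.792
    216  0.5333   +1.111  -0.674  +3.867  -2.688


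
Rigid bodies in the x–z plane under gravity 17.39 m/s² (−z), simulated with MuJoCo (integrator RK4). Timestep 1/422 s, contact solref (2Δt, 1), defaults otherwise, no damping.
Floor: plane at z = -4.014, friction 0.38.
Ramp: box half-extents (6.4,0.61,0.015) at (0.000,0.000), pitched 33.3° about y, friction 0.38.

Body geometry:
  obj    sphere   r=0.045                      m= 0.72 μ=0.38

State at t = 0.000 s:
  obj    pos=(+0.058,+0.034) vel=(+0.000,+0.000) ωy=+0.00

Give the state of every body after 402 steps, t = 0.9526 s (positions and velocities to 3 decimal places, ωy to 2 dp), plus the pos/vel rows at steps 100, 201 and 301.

State at t = 0.9526 s:
  obj    pos=(+2.644,-1.665) vel=(+5.430,-3.567) ωy=+144.35

Key-timestep trajectory:
   step    t(s)  obj.x    obj.z    obj.vx   obj.vz 
    100  0.2370   +0.218  -0.071  +1.351  -0.887
    201  0.4763   +0.705  -0.391  +2.715  -1.783
    301  0.7133   +1.508  -0.919  +4.066  -2.671


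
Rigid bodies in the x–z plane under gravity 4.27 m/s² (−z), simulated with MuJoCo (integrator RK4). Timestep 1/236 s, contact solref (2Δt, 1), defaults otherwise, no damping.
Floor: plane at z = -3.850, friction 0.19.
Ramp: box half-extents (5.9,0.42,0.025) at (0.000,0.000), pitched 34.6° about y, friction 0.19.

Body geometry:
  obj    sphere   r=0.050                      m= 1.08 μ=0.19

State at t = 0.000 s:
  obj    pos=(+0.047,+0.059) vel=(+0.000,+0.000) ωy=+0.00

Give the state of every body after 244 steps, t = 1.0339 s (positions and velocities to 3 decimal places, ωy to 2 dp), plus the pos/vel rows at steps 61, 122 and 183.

State at t = 1.0339 s:
  obj    pos=(+0.821,-0.475) vel=(+1.497,-1.031) ωy=+34.49

Key-timestep trajectory:
   step    t(s)  obj.x    obj.z    obj.vx   obj.vz 
     61  0.2585   +0.095  +0.025  +0.376  -0.255
    122  0.5169   +0.240  -0.075  +0.750  -0.512
    183  0.7754   +0.482  -0.242  +1.122  -0.775


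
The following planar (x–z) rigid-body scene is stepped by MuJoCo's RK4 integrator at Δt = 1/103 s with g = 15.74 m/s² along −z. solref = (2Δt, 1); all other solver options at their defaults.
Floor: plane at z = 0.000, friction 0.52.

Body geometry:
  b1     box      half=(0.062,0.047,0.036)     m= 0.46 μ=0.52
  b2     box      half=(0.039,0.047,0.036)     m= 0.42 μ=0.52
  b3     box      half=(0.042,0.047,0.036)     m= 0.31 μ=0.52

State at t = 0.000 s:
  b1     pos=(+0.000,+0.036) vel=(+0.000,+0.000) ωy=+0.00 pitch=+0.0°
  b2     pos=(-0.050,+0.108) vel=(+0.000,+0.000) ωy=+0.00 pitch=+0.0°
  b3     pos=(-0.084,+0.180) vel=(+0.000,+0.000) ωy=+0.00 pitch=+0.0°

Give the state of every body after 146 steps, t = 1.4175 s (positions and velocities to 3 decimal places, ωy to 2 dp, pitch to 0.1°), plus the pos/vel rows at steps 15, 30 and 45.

State at t = 1.4175 s:
  b1     pos=(+0.000,+0.036) vel=(+0.000,+0.000) ωy=+0.00 pitch=+0.0°
  b2     pos=(-0.110,+0.039) vel=(+0.000,+0.000) ωy=+0.00 pitch=-90.0°
  b3     pos=(-0.213,+0.042) vel=(+0.000,+0.000) ωy=+0.00 pitch=-90.0°

Key-timestep trajectory:
   step    t(s)  b1.x    b1.z    b1.vx   b1.vz   b2.x    b2.z    b2.vx   b2.vz   b3.x    b3.z    b3.vx   b3.vz 
     15  0.1456   +0.000  +0.036  +0.001  +0.000   -0.053  +0.109  -0.051  +0.014   -0.093  +0.178  -0.146  -0.041
     30  0.2913   +0.000  +0.036  +0.002  +0.000   -0.074  +0.107  -0.305  -0.078   -0.145  +0.144  -0.627  -0.664
     45  0.4369   +0.000  +0.036  +0.000  +0.000   -0.113  +0.032  +0.098  +0.202   -0.214  +0.040  +0.024  +0.095


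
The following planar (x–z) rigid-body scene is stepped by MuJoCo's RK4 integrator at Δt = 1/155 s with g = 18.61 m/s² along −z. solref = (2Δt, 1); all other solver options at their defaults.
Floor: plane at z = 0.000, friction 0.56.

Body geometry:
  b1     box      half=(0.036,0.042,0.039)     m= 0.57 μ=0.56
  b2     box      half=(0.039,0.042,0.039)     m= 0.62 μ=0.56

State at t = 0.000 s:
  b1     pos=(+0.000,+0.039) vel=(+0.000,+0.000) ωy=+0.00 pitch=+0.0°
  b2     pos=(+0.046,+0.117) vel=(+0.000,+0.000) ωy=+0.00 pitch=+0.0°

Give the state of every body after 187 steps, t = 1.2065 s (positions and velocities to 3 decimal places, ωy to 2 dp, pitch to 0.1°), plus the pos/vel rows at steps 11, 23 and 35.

State at t = 1.2065 s:
  b1     pos=(+0.000,+0.039) vel=(+0.000,+0.000) ωy=+0.00 pitch=+0.0°
  b2     pos=(+0.091,+0.039) vel=(+0.000,+0.000) ωy=+0.00 pitch=+90.0°

Key-timestep trajectory:
   step    t(s)  b1.x    b1.z    b1.vx   b1.vz   b2.x    b2.z    b2.vx   b2.vz 
     11  0.0710   +0.000  +0.039  -0.001  +0.002   +0.053  +0.114  +0.226  -0.100
     23  0.1484   +0.000  +0.039  +0.000  +0.000   +0.080  +0.081  +0.381  -0.977
     35  0.2258   +0.000  +0.039  +0.000  +0.000   +0.092  +0.037  -0.042  +0.119


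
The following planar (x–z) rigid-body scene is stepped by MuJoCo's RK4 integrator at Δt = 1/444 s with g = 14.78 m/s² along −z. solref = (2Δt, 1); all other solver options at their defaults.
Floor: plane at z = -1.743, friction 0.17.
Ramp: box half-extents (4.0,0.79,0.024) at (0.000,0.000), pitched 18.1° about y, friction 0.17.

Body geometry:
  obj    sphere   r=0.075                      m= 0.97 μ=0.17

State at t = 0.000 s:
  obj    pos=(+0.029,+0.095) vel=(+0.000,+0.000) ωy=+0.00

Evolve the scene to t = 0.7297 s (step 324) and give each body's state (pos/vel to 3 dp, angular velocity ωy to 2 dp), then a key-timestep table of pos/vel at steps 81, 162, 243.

State at t = 0.7297 s:
  obj    pos=(+0.859,-0.177) vel=(+2.275,-0.744) ωy=+31.91

Key-timestep trajectory:
   step    t(s)  obj.x    obj.z    obj.vx   obj.vz 
     81  0.1824   +0.081  +0.078  +0.569  -0.186
    162  0.3649   +0.236  +0.027  +1.138  -0.372
    243  0.5473   +0.496  -0.058  +1.706  -0.558


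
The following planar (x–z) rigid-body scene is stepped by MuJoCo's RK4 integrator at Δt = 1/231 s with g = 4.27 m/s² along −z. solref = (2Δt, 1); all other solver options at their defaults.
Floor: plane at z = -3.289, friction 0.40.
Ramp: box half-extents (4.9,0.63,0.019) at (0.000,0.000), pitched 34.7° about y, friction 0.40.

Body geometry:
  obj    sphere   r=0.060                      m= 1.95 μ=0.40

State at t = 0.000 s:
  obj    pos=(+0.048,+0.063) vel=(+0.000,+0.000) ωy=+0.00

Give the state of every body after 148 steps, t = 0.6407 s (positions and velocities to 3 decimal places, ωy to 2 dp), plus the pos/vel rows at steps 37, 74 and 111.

State at t = 0.6407 s:
  obj    pos=(+0.341,-0.140) vel=(+0.915,-0.633) ωy=+18.54

Key-timestep trajectory:
   step    t(s)  obj.x    obj.z    obj.vx   obj.vz 
     37  0.1602   +0.066  +0.050  +0.229  -0.158
     74  0.3203   +0.121  +0.012  +0.457  -0.317
    111  0.4805   +0.213  -0.051  +0.686  -0.475


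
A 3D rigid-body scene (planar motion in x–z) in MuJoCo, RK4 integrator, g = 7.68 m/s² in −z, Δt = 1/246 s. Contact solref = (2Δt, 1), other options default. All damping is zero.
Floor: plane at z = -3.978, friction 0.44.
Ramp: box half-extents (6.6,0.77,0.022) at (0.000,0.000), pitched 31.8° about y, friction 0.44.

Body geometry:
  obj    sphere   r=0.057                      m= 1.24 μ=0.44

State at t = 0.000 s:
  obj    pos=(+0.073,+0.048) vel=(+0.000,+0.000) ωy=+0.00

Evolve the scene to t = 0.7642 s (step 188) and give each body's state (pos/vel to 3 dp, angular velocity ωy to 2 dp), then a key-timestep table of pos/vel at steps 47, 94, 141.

State at t = 0.7642 s:
  obj    pos=(+0.790,-0.397) vel=(+1.878,-1.164) ωy=+38.75

Key-timestep trajectory:
   step    t(s)  obj.x    obj.z    obj.vx   obj.vz 
     47  0.1911   +0.118  +0.020  +0.469  -0.291
     94  0.3821   +0.252  -0.064  +0.939  -0.582
    141  0.5732   +0.477  -0.203  +1.408  -0.873


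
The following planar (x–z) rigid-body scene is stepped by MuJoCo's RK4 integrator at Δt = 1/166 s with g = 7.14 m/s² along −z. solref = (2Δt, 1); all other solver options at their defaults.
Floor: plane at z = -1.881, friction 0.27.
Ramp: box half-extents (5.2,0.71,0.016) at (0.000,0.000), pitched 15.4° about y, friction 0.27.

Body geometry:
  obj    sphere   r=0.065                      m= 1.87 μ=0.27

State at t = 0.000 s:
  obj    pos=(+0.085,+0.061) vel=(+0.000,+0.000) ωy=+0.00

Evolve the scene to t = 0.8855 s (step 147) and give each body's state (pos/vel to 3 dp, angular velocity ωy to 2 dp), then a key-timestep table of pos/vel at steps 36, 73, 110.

State at t = 0.8855 s:
  obj    pos=(+0.597,-0.080) vel=(+1.156,-0.318) ωy=+18.45

Key-timestep trajectory:
   step    t(s)  obj.x    obj.z    obj.vx   obj.vz 
     36  0.2169   +0.116  +0.052  +0.283  -0.078
     73  0.4398   +0.211  +0.026  +0.574  -0.158
    110  0.6627   +0.372  -0.018  +0.865  -0.238


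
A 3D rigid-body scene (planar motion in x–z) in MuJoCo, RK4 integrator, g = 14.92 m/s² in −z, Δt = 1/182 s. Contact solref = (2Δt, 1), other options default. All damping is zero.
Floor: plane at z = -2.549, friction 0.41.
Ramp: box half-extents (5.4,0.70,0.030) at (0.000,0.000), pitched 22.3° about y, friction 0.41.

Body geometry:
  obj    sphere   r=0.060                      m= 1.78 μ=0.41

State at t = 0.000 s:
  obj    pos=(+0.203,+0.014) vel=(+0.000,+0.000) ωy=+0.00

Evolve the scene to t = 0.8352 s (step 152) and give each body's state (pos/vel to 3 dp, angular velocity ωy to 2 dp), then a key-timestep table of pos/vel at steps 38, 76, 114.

State at t = 0.8352 s:
  obj    pos=(+1.508,-0.521) vel=(+3.125,-1.282) ωy=+56.28

Key-timestep trajectory:
   step    t(s)  obj.x    obj.z    obj.vx   obj.vz 
     38  0.2088   +0.285  -0.019  +0.781  -0.320
     76  0.4176   +0.529  -0.120  +1.563  -0.641
    114  0.6264   +0.937  -0.287  +2.344  -0.961


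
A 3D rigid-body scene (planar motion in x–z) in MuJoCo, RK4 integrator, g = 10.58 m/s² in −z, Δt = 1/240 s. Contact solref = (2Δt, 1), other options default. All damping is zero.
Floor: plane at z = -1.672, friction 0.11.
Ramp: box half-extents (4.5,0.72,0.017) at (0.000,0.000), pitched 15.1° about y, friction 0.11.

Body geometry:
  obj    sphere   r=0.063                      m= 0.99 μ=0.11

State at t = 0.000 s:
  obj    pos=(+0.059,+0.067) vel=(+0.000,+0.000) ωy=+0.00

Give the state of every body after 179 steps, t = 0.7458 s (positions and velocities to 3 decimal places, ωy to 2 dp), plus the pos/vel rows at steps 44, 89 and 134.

State at t = 0.7458 s:
  obj    pos=(+0.588,-0.076) vel=(+1.418,-0.383) ωy=+23.30

Key-timestep trajectory:
   step    t(s)  obj.x    obj.z    obj.vx   obj.vz 
     44  0.1833   +0.091  +0.058  +0.349  -0.094
     89  0.3708   +0.190  +0.032  +0.705  -0.190
    134  0.5583   +0.355  -0.013  +1.061  -0.286


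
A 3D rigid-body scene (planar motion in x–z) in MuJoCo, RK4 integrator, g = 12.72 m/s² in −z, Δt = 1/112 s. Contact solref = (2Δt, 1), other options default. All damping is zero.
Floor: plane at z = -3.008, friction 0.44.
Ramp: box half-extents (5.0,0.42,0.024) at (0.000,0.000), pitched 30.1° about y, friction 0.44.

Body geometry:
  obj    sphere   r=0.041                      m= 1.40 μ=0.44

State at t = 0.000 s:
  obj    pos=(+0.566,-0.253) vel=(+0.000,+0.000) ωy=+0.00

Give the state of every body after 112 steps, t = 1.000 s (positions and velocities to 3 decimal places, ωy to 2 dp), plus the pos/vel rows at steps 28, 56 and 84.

State at t = 1.000 s:
  obj    pos=(+2.537,-1.396) vel=(+3.941,-2.285) ωy=+111.13

Key-timestep trajectory:
   step    t(s)  obj.x    obj.z    obj.vx   obj.vz 
     28  0.2500   +0.689  -0.324  +0.986  -0.571
     56  0.5000   +1.059  -0.539  +1.971  -1.143
     84  0.7500   +1.675  -0.896  +2.956  -1.714


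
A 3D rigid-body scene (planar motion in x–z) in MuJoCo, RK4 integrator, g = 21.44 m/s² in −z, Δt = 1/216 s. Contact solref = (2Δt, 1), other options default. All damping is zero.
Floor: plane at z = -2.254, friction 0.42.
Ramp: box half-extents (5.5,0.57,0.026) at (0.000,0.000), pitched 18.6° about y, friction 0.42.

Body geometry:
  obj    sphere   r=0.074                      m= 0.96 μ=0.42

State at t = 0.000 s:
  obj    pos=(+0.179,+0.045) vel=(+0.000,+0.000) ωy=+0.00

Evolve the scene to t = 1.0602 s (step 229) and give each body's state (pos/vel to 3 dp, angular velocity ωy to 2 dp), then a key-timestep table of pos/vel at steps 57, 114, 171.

State at t = 1.0602 s:
  obj    pos=(+2.781,-0.830) vel=(+4.908,-1.652) ωy=+69.97

Key-timestep trajectory:
   step    t(s)  obj.x    obj.z    obj.vx   obj.vz 
     57  0.2639   +0.340  -0.009  +1.222  -0.411
    114  0.5278   +0.824  -0.172  +2.443  -0.822
    171  0.7917   +1.630  -0.443  +3.665  -1.233


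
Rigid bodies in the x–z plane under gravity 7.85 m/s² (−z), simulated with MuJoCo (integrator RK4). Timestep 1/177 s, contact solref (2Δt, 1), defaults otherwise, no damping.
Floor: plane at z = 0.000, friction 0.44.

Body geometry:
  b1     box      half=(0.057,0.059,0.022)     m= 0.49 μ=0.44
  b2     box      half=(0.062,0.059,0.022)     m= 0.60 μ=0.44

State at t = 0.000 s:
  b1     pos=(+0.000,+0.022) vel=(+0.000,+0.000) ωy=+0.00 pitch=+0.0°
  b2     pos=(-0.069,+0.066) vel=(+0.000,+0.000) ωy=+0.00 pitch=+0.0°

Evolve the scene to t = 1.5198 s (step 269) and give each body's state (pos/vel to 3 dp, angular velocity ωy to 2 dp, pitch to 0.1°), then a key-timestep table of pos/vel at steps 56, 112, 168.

State at t = 1.5198 s:
  b1     pos=(+0.001,+0.022) vel=(+0.000,+0.000) ωy=+0.00 pitch=+0.0°
  b2     pos=(-0.080,+0.054) vel=(+0.000,+0.000) ωy=+0.01 pitch=-35.9°

Key-timestep trajectory:
   step    t(s)  b1.x    b1.z    b1.vx   b1.vz   b2.x    b2.z    b2.vx   b2.vz 
     56  0.3164   +0.000  +0.022  +0.000  +0.000   -0.079  +0.055  -0.001  +0.000
    112  0.6328   +0.000  +0.022  +0.000  +0.000   -0.080  +0.055  +0.000  +0.000
    168  0.9492   +0.000  +0.022  +0.000  +0.000   -0.080  +0.054  +0.000  +0.000


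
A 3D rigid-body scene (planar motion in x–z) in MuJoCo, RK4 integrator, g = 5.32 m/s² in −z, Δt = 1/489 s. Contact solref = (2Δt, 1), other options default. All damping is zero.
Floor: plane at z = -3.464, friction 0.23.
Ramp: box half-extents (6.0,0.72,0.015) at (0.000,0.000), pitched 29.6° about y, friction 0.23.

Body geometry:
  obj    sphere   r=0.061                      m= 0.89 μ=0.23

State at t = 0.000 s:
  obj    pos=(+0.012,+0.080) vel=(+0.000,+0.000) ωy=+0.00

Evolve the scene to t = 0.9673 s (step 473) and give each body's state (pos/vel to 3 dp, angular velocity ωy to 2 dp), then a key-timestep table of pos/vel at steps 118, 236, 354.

State at t = 0.9673 s:
  obj    pos=(+0.776,-0.353) vel=(+1.579,-0.897) ωy=+29.76

Key-timestep trajectory:
   step    t(s)  obj.x    obj.z    obj.vx   obj.vz 
    118  0.2413   +0.060  +0.053  +0.394  -0.224
    236  0.4826   +0.202  -0.028  +0.788  -0.447
    354  0.7239   +0.440  -0.163  +1.182  -0.671


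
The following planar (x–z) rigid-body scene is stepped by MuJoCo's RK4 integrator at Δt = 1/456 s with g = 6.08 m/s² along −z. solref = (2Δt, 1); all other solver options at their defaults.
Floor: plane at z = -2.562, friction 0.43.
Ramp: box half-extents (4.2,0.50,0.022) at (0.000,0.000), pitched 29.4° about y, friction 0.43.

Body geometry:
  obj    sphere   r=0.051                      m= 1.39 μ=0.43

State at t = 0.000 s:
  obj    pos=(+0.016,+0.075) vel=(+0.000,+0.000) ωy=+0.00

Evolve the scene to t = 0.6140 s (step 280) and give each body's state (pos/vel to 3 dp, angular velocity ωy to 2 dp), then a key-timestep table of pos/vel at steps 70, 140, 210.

State at t = 0.6140 s:
  obj    pos=(+0.366,-0.123) vel=(+1.141,-0.643) ωy=+25.66

Key-timestep trajectory:
   step    t(s)  obj.x    obj.z    obj.vx   obj.vz 
     70  0.1535   +0.038  +0.062  +0.285  -0.161
    140  0.3070   +0.103  +0.025  +0.570  -0.321
    210  0.4605   +0.213  -0.036  +0.855  -0.482


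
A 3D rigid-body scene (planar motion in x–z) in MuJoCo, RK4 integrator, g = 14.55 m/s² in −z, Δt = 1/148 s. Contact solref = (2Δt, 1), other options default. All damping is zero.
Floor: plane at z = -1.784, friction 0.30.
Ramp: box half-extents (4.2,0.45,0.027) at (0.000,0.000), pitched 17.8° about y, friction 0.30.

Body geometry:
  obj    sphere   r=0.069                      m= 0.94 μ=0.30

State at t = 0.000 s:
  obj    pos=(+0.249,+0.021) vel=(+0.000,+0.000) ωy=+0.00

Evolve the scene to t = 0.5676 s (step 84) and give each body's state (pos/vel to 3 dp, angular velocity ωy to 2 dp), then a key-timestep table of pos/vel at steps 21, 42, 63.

State at t = 0.5676 s:
  obj    pos=(+0.736,-0.136) vel=(+1.717,-0.551) ωy=+26.12

Key-timestep trajectory:
   step    t(s)  obj.x    obj.z    obj.vx   obj.vz 
     21  0.1419   +0.279  +0.011  +0.429  -0.138
     42  0.2838   +0.371  -0.018  +0.859  -0.276
     63  0.4257   +0.523  -0.067  +1.288  -0.413


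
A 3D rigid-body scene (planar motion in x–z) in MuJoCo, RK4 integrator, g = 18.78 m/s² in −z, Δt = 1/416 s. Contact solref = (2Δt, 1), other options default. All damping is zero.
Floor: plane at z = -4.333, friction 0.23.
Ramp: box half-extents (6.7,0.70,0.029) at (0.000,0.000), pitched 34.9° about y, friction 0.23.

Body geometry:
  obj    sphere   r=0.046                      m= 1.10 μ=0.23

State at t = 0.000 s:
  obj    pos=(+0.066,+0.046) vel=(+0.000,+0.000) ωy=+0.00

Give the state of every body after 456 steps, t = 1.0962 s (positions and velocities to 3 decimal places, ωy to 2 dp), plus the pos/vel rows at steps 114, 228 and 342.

State at t = 1.0962 s:
  obj    pos=(+3.848,-2.593) vel=(+6.900,-4.814) ωy=+182.86

Key-timestep trajectory:
   step    t(s)  obj.x    obj.z    obj.vx   obj.vz 
    114  0.2740   +0.302  -0.119  +1.725  -1.204
    228  0.5481   +1.011  -0.614  +3.450  -2.407
    342  0.8221   +2.193  -1.439  +5.175  -3.610


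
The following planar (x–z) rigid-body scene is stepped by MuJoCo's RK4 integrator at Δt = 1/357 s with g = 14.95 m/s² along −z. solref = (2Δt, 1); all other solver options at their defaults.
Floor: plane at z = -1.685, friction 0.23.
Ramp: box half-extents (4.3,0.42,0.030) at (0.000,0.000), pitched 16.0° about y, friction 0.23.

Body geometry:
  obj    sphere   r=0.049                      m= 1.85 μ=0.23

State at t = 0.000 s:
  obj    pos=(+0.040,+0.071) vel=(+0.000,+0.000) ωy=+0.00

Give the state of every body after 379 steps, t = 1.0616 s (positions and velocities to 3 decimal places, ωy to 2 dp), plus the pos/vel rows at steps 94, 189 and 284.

State at t = 1.0616 s:
  obj    pos=(+1.634,-0.386) vel=(+3.004,-0.861) ωy=+63.77

Key-timestep trajectory:
   step    t(s)  obj.x    obj.z    obj.vx   obj.vz 
     94  0.2633   +0.138  +0.043  +0.745  -0.214
    189  0.5294   +0.437  -0.043  +1.498  -0.430
    284  0.7955   +0.935  -0.186  +2.251  -0.645


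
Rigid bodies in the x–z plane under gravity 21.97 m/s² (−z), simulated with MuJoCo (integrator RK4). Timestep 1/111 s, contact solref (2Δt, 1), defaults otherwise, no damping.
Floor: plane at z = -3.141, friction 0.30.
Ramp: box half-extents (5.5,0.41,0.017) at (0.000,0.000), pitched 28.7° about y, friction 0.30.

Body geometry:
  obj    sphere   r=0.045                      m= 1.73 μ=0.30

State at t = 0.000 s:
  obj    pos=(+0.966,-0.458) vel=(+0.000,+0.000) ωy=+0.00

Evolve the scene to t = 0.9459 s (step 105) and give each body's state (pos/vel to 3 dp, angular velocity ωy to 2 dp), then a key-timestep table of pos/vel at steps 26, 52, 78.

State at t = 0.9459 s:
  obj    pos=(+3.923,-2.077) vel=(+6.252,-3.423) ωy=+158.37

Key-timestep trajectory:
   step    t(s)  obj.x    obj.z    obj.vx   obj.vz 
     26  0.2342   +1.147  -0.558  +1.548  -0.848
     52  0.4685   +1.691  -0.855  +3.096  -1.695
     78  0.7027   +2.598  -1.352  +4.644  -2.543


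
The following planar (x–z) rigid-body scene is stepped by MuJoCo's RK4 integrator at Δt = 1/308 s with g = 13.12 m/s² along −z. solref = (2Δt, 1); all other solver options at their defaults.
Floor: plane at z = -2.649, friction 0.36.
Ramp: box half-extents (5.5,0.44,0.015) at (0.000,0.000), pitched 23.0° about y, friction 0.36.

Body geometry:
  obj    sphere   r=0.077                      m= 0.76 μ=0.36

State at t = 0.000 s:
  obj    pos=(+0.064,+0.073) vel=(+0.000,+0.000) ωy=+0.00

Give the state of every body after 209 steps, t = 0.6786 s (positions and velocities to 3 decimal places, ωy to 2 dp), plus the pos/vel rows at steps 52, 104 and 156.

State at t = 0.6786 s:
  obj    pos=(+0.840,-0.257) vel=(+2.287,-0.971) ωy=+32.26

Key-timestep trajectory:
   step    t(s)  obj.x    obj.z    obj.vx   obj.vz 
     52  0.1688   +0.112  +0.052  +0.569  -0.242
    104  0.3377   +0.256  -0.009  +1.138  -0.483
    156  0.5065   +0.496  -0.111  +1.707  -0.725


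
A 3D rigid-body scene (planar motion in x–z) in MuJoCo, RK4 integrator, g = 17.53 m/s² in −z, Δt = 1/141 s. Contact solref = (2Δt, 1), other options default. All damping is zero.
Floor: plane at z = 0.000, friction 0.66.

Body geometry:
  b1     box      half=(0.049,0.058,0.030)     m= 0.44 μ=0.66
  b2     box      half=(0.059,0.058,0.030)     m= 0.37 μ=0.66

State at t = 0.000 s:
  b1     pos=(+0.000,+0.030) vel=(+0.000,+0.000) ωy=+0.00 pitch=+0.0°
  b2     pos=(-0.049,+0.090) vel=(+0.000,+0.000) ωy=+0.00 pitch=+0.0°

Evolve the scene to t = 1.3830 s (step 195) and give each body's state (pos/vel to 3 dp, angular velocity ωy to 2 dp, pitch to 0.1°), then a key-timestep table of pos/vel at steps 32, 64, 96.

State at t = 1.3830 s:
  b1     pos=(+0.000,+0.030) vel=(+0.000,+0.000) ωy=+0.00 pitch=+0.0°
  b2     pos=(-0.195,+0.030) vel=(+0.000,+0.000) ωy=+0.00 pitch=+180.0°

Key-timestep trajectory:
   step    t(s)  b1.x    b1.z    b1.vx   b1.vz   b2.x    b2.z    b2.vx   b2.vz 
     32  0.2270   +0.000  +0.030  +0.000  +0.000   -0.051  +0.090  -0.033  -0.002
     64  0.4539   +0.000  +0.030  +0.000  +0.000   -0.097  +0.060  -0.549  -0.130
     96  0.6809   +0.000  +0.030  +0.000  +0.000   -0.150  +0.064  -0.279  -0.097


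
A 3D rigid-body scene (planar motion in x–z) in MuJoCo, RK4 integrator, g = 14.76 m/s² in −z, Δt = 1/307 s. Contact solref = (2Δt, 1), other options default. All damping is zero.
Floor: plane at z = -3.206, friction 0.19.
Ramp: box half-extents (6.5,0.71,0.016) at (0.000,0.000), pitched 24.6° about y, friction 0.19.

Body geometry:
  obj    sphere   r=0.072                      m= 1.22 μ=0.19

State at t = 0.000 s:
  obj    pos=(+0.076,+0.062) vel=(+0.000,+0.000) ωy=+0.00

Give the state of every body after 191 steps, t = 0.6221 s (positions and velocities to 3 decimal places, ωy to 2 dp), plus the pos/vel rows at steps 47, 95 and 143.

State at t = 0.6221 s:
  obj    pos=(+0.848,-0.292) vel=(+2.483,-1.137) ωy=+37.91

Key-timestep trajectory:
   step    t(s)  obj.x    obj.z    obj.vx   obj.vz 
     47  0.1531   +0.123  +0.041  +0.611  -0.280
     95  0.3094   +0.267  -0.026  +1.235  -0.565
    143  0.4658   +0.509  -0.136  +1.859  -0.851


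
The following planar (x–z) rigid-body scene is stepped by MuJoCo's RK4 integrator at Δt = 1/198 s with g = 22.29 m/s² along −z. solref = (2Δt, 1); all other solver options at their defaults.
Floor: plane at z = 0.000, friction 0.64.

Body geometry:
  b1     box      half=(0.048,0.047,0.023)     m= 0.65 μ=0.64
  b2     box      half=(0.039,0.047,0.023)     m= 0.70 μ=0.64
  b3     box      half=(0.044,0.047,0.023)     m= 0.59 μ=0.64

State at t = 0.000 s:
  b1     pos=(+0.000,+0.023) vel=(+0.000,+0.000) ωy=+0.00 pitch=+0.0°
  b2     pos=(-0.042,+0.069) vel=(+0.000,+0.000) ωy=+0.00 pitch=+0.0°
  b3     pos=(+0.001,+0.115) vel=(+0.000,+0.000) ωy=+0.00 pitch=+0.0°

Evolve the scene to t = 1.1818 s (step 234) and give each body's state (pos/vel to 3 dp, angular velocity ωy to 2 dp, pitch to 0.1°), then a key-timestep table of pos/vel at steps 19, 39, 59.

State at t = 1.1818 s:
  b1     pos=(+0.000,+0.023) vel=(+0.000,+0.000) ωy=+0.00 pitch=+0.0°
  b2     pos=(-0.042,+0.069) vel=(+0.000,+0.000) ωy=+0.00 pitch=-0.1°
  b3     pos=(+0.109,+0.023) vel=(+0.000,+0.000) ωy=+0.00 pitch=+180.0°

Key-timestep trajectory:
   step    t(s)  b1.x    b1.z    b1.vx   b1.vz   b2.x    b2.z    b2.vx   b2.vz   b3.x    b3.z    b3.vx   b3.vz 
     19  0.0960   +0.000  +0.023  -0.001  +0.000   -0.042  +0.069  -0.001  +0.000   +0.009  +0.112  +0.209  -0.125
     39  0.1970   +0.000  +0.023  +0.000  +0.000   -0.042  +0.069  +0.001  +0.000   +0.049  +0.090  +0.520  +0.030
     59  0.2980   +0.000  +0.023  +0.000  +0.000   -0.042  +0.069  +0.000  +0.000   +0.107  +0.026  +0.610  -1.631


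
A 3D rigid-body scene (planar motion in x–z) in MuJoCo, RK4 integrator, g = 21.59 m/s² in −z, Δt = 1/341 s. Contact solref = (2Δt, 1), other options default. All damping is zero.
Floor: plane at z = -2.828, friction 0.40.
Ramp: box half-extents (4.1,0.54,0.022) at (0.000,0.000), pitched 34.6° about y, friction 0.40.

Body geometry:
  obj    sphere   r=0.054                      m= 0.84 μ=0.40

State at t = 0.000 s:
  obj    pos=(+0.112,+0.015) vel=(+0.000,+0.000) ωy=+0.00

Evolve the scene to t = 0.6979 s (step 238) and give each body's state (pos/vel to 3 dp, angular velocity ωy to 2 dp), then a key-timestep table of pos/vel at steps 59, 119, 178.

State at t = 0.6979 s:
  obj    pos=(+1.868,-1.196) vel=(+5.031,-3.471) ωy=+113.17

Key-timestep trajectory:
   step    t(s)  obj.x    obj.z    obj.vx   obj.vz 
     59  0.1730   +0.220  -0.059  +1.247  -0.861
    119  0.3490   +0.551  -0.288  +2.516  -1.735
    178  0.5220   +1.094  -0.662  +3.763  -2.596


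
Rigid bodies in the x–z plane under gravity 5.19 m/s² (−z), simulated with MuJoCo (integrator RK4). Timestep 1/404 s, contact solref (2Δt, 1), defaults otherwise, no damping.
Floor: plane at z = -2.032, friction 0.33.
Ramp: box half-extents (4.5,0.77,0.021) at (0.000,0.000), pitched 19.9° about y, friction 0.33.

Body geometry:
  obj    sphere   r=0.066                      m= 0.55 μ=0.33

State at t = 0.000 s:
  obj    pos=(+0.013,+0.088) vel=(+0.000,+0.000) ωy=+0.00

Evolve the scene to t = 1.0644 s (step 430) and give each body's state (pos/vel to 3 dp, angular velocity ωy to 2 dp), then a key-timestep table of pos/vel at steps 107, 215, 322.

State at t = 1.0644 s:
  obj    pos=(+0.685,-0.155) vel=(+1.263,-0.457) ωy=+20.35

Key-timestep trajectory:
   step    t(s)  obj.x    obj.z    obj.vx   obj.vz 
    107  0.2649   +0.055  +0.073  +0.314  -0.114
    215  0.5322   +0.181  +0.027  +0.631  -0.229
    322  0.7970   +0.390  -0.049  +0.946  -0.342


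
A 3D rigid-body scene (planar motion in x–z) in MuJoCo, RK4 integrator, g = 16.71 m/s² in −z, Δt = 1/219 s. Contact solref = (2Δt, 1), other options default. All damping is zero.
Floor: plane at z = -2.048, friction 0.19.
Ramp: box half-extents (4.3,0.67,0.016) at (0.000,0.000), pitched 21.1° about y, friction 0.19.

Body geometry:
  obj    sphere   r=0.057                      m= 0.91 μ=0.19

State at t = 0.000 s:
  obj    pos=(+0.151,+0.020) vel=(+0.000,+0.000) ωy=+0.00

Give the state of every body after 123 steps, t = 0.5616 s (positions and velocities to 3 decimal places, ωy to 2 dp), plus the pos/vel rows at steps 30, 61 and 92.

State at t = 0.5616 s:
  obj    pos=(+0.783,-0.224) vel=(+2.252,-0.869) ωy=+42.32

Key-timestep trajectory:
   step    t(s)  obj.x    obj.z    obj.vx   obj.vz 
     30  0.1370   +0.189  +0.005  +0.549  -0.212
     61  0.2785   +0.307  -0.040  +1.117  -0.431
     92  0.4201   +0.505  -0.117  +1.684  -0.650


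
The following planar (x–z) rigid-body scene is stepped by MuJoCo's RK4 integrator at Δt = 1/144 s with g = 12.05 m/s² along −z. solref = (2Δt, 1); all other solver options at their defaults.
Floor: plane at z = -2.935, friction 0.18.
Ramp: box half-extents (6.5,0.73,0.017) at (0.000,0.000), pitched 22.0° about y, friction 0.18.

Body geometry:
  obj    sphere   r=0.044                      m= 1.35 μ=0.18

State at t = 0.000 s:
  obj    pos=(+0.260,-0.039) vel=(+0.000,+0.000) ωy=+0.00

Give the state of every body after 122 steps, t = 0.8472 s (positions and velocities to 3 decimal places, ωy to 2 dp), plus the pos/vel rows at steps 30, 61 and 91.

State at t = 0.8472 s:
  obj    pos=(+1.333,-0.473) vel=(+2.533,-1.023) ωy=+62.06

Key-timestep trajectory:
   step    t(s)  obj.x    obj.z    obj.vx   obj.vz 
     30  0.2083   +0.325  -0.065  +0.623  -0.252
     61  0.4236   +0.528  -0.148  +1.267  -0.512
     91  0.6319   +0.857  -0.280  +1.889  -0.763


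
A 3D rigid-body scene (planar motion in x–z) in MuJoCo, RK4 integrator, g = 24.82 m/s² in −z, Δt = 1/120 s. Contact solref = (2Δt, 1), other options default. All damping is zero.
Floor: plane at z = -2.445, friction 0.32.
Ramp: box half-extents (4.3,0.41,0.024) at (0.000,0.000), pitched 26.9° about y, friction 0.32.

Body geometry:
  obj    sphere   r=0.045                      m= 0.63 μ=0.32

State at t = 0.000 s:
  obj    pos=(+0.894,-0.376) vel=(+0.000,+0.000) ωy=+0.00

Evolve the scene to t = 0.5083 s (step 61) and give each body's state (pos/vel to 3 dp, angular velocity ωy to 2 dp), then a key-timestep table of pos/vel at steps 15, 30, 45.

State at t = 0.5083 s:
  obj    pos=(+1.818,-0.845) vel=(+3.635,-1.844) ωy=+90.56

Key-timestep trajectory:
   step    t(s)  obj.x    obj.z    obj.vx   obj.vz 
     15  0.1250   +0.950  -0.405  +0.894  -0.453
     30  0.2500   +1.118  -0.490  +1.788  -0.907
     45  0.3750   +1.397  -0.631  +2.682  -1.361


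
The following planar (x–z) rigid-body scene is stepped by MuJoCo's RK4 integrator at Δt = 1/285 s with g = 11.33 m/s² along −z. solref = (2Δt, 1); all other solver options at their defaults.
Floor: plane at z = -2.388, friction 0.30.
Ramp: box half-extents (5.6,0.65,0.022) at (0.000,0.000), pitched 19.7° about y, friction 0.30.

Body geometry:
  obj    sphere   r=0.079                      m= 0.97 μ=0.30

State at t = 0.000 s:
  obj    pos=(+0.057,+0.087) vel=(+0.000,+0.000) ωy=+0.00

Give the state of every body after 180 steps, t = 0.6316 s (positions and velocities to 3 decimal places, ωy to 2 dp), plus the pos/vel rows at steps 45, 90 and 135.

State at t = 0.6316 s:
  obj    pos=(+0.569,-0.097) vel=(+1.622,-0.581) ωy=+21.81

Key-timestep trajectory:
   step    t(s)  obj.x    obj.z    obj.vx   obj.vz 
     45  0.1579   +0.089  +0.075  +0.406  -0.145
     90  0.3158   +0.185  +0.041  +0.811  -0.290
    135  0.4737   +0.345  -0.016  +1.217  -0.436


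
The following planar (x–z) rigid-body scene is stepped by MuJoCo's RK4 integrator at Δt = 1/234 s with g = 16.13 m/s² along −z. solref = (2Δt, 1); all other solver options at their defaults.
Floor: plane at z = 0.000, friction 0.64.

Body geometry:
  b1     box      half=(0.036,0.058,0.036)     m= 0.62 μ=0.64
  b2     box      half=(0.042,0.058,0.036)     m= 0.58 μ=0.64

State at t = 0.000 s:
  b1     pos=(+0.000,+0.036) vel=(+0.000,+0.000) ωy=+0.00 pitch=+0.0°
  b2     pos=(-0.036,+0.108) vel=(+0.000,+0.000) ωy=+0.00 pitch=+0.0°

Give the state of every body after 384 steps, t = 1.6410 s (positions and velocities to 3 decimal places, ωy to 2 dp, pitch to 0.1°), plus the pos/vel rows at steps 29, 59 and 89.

State at t = 1.6410 s:
  b1     pos=(+0.000,+0.036) vel=(+0.000,+0.000) ωy=+0.00 pitch=+0.0°
  b2     pos=(-0.081,+0.042) vel=(+0.000,+0.000) ωy=+0.00 pitch=-90.0°

Key-timestep trajectory:
   step    t(s)  b1.x    b1.z    b1.vx   b1.vz   b2.x    b2.z    b2.vx   b2.vz 
     29  0.1239   +0.000  +0.036  +0.000  +0.000   -0.037  +0.108  -0.011  +0.000
     59  0.2521   +0.000  +0.036  +0.000  +0.000   -0.041  +0.108  -0.082  -0.012
     89  0.3803   +0.000  +0.036  +0.000  +0.000   -0.068  +0.088  -0.331  -0.606


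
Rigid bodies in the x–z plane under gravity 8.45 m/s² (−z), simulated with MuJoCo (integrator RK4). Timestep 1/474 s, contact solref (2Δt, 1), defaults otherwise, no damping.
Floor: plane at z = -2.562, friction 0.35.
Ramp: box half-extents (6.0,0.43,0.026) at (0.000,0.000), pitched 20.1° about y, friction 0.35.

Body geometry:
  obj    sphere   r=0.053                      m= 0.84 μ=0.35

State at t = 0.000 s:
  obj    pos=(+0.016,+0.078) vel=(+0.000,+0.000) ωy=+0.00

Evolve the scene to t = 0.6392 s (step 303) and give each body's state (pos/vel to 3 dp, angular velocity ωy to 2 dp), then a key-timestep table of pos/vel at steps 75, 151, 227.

State at t = 0.6392 s:
  obj    pos=(+0.414,-0.067) vel=(+1.245,-0.456) ωy=+25.01

Key-timestep trajectory:
   step    t(s)  obj.x    obj.z    obj.vx   obj.vz 
     75  0.1582   +0.040  +0.069  +0.308  -0.113
    151  0.3186   +0.115  +0.042  +0.621  -0.227
    227  0.4789   +0.239  -0.004  +0.933  -0.341


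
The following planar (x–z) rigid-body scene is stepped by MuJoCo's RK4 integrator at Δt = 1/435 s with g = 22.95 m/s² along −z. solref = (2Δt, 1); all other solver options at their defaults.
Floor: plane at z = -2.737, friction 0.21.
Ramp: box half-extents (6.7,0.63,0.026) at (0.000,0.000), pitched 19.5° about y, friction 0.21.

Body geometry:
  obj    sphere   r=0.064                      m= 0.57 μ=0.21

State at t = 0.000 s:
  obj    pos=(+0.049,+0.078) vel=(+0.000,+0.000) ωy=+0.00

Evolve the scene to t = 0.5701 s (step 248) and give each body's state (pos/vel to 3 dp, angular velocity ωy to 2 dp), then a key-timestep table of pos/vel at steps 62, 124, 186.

State at t = 0.5701 s:
  obj    pos=(+0.887,-0.219) vel=(+2.941,-1.041) ωy=+48.74

Key-timestep trajectory:
   step    t(s)  obj.x    obj.z    obj.vx   obj.vz 
     62  0.1425   +0.101  +0.060  +0.735  -0.260
    124  0.2851   +0.259  +0.004  +1.471  -0.521
    186  0.4276   +0.521  -0.089  +2.206  -0.781


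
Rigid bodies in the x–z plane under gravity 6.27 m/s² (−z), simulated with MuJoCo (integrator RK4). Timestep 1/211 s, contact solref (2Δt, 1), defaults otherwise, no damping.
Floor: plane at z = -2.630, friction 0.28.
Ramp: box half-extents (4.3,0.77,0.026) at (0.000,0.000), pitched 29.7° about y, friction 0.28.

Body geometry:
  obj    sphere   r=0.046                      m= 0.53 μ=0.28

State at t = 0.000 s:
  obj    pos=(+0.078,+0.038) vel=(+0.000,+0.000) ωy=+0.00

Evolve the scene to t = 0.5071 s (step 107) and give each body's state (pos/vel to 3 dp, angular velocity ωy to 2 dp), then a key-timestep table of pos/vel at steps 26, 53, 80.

State at t = 0.5071 s:
  obj    pos=(+0.326,-0.103) vel=(+0.978,-0.558) ωy=+24.45

Key-timestep trajectory:
   step    t(s)  obj.x    obj.z    obj.vx   obj.vz 
     26  0.1232   +0.093  +0.030  +0.238  -0.136
     53  0.2512   +0.139  +0.004  +0.484  -0.276
     80  0.3791   +0.217  -0.041  +0.731  -0.417


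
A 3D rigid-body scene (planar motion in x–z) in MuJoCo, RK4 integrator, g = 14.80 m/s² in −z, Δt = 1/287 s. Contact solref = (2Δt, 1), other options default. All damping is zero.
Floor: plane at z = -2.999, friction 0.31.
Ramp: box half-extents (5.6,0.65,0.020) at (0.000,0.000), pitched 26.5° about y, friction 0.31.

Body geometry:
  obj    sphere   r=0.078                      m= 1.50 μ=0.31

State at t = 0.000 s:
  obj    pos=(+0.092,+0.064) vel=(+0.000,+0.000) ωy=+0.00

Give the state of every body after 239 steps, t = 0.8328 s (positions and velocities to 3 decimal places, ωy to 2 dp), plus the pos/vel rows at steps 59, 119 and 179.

State at t = 0.8328 s:
  obj    pos=(+1.556,-0.666) vel=(+3.515,-1.753) ωy=+50.35

Key-timestep trajectory:
   step    t(s)  obj.x    obj.z    obj.vx   obj.vz 
     59  0.2056   +0.181  +0.019  +0.868  -0.433
    119  0.4146   +0.455  -0.117  +1.750  -0.873
    179  0.6237   +0.913  -0.346  +2.633  -1.313


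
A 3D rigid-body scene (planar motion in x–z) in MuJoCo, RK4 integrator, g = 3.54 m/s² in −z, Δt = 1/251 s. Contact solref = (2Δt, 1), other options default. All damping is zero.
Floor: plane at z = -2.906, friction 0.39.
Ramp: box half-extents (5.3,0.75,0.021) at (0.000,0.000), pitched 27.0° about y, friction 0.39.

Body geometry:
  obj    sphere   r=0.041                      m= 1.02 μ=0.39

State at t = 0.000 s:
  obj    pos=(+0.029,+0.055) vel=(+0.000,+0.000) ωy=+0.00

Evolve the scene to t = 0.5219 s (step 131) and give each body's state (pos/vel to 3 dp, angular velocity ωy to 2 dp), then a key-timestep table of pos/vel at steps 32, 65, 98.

State at t = 0.5219 s:
  obj    pos=(+0.168,-0.016) vel=(+0.534,-0.272) ωy=+14.61

Key-timestep trajectory:
   step    t(s)  obj.x    obj.z    obj.vx   obj.vz 
     32  0.1275   +0.037  +0.051  +0.130  -0.066
     65  0.2590   +0.063  +0.037  +0.265  -0.135
     98  0.3904   +0.107  +0.015  +0.399  -0.203


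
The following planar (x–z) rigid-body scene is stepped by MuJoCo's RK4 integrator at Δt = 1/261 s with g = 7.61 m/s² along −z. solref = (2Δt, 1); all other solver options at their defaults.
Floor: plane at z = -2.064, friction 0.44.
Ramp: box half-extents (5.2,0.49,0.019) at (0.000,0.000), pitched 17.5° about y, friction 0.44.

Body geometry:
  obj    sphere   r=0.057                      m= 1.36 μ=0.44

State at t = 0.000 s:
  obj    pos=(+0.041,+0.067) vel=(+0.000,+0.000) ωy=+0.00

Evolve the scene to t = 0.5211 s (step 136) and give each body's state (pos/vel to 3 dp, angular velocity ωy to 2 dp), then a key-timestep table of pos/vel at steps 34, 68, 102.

State at t = 0.5211 s:
  obj    pos=(+0.253,+0.000) vel=(+0.812,-0.256) ωy=+14.94

Key-timestep trajectory:
   step    t(s)  obj.x    obj.z    obj.vx   obj.vz 
     34  0.1303   +0.054  +0.063  +0.203  -0.064
     68  0.2605   +0.094  +0.050  +0.406  -0.128
    102  0.3908   +0.160  +0.029  +0.609  -0.192


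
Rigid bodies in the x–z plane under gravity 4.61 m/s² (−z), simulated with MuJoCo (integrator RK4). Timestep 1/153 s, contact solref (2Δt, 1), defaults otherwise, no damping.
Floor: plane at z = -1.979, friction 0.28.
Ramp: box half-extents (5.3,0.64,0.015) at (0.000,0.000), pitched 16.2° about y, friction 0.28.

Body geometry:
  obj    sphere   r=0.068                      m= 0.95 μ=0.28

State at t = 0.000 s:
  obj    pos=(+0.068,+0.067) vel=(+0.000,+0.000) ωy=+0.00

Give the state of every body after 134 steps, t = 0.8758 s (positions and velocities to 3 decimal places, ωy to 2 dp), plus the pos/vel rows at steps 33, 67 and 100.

State at t = 0.8758 s:
  obj    pos=(+0.406,-0.032) vel=(+0.773,-0.224) ωy=+11.83

Key-timestep trajectory:
   step    t(s)  obj.x    obj.z    obj.vx   obj.vz 
     33  0.2157   +0.088  +0.061  +0.190  -0.055
     67  0.4379   +0.153  +0.042  +0.386  -0.112
    100  0.6536   +0.256  +0.012  +0.577  -0.168


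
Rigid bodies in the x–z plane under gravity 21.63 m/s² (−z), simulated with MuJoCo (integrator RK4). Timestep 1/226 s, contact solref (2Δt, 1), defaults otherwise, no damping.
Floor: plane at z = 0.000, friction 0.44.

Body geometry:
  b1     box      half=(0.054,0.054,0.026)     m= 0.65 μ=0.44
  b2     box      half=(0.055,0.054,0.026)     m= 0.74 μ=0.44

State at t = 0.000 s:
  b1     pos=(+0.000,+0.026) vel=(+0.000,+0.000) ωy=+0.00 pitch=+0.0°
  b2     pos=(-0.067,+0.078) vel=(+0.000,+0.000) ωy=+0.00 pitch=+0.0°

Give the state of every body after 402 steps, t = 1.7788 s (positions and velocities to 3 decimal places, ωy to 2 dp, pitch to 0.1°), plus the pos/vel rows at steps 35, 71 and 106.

State at t = 1.7788 s:
  b1     pos=(+0.000,+0.026) vel=(+0.000,+0.000) ωy=+0.00 pitch=+0.0°
  b2     pos=(-0.124,+0.055) vel=(+0.000,+0.000) ωy=+0.00 pitch=-90.0°

Key-timestep trajectory:
   step    t(s)  b1.x    b1.z    b1.vx   b1.vz   b2.x    b2.z    b2.vx   b2.vz 
     35  0.1549   +0.000  +0.026  +0.000  +0.000   -0.096  +0.061  -0.195  +0.020
     71  0.3142   +0.000  +0.026  +0.000  +0.000   -0.134  +0.059  -0.087  +0.029
    106  0.4690   +0.000  +0.026  +0.000  +0.000   -0.121  +0.056  -0.108  -0.043
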